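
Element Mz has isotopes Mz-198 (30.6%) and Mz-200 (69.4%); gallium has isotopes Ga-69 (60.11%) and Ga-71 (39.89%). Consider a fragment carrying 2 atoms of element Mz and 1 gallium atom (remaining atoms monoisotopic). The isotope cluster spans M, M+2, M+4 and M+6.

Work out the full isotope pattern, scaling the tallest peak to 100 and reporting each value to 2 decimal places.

12.26 : 63.77 : 100.00 : 41.86

Element Mz pattern (n=2): 0.093636 : 0.424728 : 0.481636
Gallium pattern (n=1): 0.6011 : 0.3989
Convolve the two distributions (both contribute in 2-u steps):
  M: 0.093636×0.6011 = 0.056285
  M+2: 0.093636×0.3989 + 0.424728×0.6011 = 0.292655
  M+4: 0.424728×0.3989 + 0.481636×0.6011 = 0.458935
  M+6: 0.481636×0.3989 = 0.192125
Scale to base peak (0.458935) = 100: 12.26 : 63.77 : 100.00 : 41.86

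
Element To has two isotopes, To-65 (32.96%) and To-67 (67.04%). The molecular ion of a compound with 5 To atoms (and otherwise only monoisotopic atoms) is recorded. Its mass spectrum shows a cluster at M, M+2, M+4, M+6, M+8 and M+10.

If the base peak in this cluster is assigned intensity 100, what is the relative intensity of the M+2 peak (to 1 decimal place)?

11.9

Term probabilities: M 0.0039, M+2 0.0396, M+4 0.1609, M+6 0.3273, M+8 0.3329, M+10 0.1354. Base peak = M+8.
P(M+8) = C(5,4) × 0.3296^1 × 0.6704^4 = 5 × 0.3296 × 0.20199286 = 0.332884 (base)
P(M+2) = C(5,1) × 0.3296^4 × 0.6704^1 = 5 × 0.01180182 × 0.6704 = 0.039560
Relative intensity = 0.039560 / 0.332884 × 100 = 11.9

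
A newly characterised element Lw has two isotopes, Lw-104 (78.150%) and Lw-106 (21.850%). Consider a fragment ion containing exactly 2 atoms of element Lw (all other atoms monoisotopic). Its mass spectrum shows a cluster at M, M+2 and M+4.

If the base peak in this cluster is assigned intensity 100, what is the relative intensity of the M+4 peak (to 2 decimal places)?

Term probabilities: M 0.6107, M+2 0.3415, M+4 0.0477. Base peak = M.
P(M) = C(2,0) × 0.78150^2 × 0.21850^0 = 1 × 0.61074225 × 1.0000 = 0.610742 (base)
P(M+4) = C(2,2) × 0.78150^0 × 0.21850^2 = 1 × 1.0000 × 0.04774225 = 0.047742
Relative intensity = 0.047742 / 0.610742 × 100 = 7.82

7.82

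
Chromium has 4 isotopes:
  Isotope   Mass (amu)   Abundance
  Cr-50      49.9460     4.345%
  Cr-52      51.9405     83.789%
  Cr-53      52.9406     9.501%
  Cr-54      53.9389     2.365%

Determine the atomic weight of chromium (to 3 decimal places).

Ar = Σ fᵢ·mᵢ = 0.04345 × 49.9460 + 0.83789 × 51.9405 + 0.09501 × 52.9406 + 0.02365 × 53.9389
= 2.17015 + 43.52043 + 5.02989 + 1.27565 = 51.99612 amu

51.996 amu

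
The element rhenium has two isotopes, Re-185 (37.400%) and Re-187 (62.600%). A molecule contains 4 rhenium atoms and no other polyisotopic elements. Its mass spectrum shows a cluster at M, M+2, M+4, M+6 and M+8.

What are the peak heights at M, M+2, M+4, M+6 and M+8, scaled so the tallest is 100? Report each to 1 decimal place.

The 4 Re atoms are independent, so intensities follow the terms of (0.37400 + 0.62600)^4.
P(M) = 0.37400^4 = 0.019565
P(M+2) = 4 × 0.37400^3 × 0.62600^1 = 0.130993
P(M+4) = 6 × 0.37400^2 × 0.62600^2 = 0.328884
P(M+6) = 4 × 0.37400^1 × 0.62600^3 = 0.366990
P(M+8) = 0.62600^4 = 0.153567
The M+6 peak is largest (0.366990); scaling to 100 gives 5.3 : 35.7 : 89.6 : 100.0 : 41.8.

5.3 : 35.7 : 89.6 : 100.0 : 41.8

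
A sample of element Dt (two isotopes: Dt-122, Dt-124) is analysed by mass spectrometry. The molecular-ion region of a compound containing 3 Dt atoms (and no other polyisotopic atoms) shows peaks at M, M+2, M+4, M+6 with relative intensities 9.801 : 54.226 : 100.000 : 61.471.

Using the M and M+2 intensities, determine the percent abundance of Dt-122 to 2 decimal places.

35.16%

If p is the fraction of Dt that is Dt-122, then I(M+2)/I(M) = [C(3,1)·p^2·(1−p)] / p^3 = 3·(1−p)/p = 54.226/9.801 = 5.5327
(1−p)/p = 5.5327/3 = 1.8442  ⇒  p = 1/(1 + 1.8442) = 0.3516
Dt-122: 35.16%, Dt-124: 64.84%.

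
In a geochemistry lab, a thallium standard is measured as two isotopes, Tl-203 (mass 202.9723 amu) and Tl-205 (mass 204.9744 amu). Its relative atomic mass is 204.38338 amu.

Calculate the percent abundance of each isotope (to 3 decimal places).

Writing the weighted mean with unknown fraction x of Tl-203:
202.9723·x + 204.9744·(1 − x) = 204.38338
(202.9723 − 204.9744)·x = 204.38338 − 204.9744
x = -0.59102 / -2.0021 = 0.29520 → 29.520% Tl-203, 70.480% Tl-205.

Tl-203: 29.520%, Tl-205: 70.480%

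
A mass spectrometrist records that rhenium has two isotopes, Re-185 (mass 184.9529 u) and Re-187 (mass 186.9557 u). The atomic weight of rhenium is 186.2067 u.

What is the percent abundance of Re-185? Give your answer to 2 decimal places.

With x = fraction of Re-185 (so Re-187 is 1 − x):
184.9529·x + 186.9557·(1 − x) = 186.2067
(184.9529 − 186.9557)·x = 186.2067 − 186.9557
x = -0.7490 / -2.0028 = 0.37398 → 37.40% Re-185, 62.60% Re-187.

37.40%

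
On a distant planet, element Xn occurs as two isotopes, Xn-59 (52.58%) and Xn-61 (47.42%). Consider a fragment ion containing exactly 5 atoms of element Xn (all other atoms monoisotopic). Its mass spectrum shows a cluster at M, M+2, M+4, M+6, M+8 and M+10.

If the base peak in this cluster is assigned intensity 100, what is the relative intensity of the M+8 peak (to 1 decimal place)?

(0.5258 + 0.4742)^5 gives M 0.0402, M+2 0.1812, M+4 0.3269, M+6 0.2948, M+8 0.1329, M+10 0.0240; the largest is M+4.
P(M+4) = C(5,2) × 0.5258^3 × 0.4742^2 = 10 × 0.14536563 × 0.22486564 = 0.326877 (base)
P(M+8) = C(5,4) × 0.5258^1 × 0.4742^4 = 5 × 0.5258 × 0.05056456 = 0.132934
Relative intensity = 0.132934 / 0.326877 × 100 = 40.7

40.7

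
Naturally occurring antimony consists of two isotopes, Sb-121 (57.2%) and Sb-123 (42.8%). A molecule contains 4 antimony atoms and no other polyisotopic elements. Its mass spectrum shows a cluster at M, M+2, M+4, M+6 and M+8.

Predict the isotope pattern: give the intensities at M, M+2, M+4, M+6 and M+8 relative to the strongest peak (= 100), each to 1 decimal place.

29.8 : 89.1 : 100.0 : 49.9 : 9.3

The 4 Sb atoms are independent, so intensities follow the terms of (0.572 + 0.428)^4.
P(M) = 0.572^4 = 0.107049
P(M+2) = 4 × 0.572^3 × 0.428^1 = 0.320400
P(M+4) = 6 × 0.572^2 × 0.428^2 = 0.359609
P(M+6) = 4 × 0.572^1 × 0.428^3 = 0.179385
P(M+8) = 0.428^4 = 0.033556
The M+4 peak is largest (0.359609); scaling to 100 gives 29.8 : 89.1 : 100.0 : 49.9 : 9.3.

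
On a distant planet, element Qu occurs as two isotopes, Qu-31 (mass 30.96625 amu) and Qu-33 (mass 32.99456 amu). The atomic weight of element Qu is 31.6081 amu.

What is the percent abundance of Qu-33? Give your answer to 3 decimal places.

Writing the weighted mean with unknown fraction x of Qu-31:
30.96625·x + 32.99456·(1 − x) = 31.6081
(30.96625 − 32.99456)·x = 31.6081 − 32.99456
x = -1.38646 / -2.02831 = 0.68355 → 68.355% Qu-31, 31.645% Qu-33.

31.645%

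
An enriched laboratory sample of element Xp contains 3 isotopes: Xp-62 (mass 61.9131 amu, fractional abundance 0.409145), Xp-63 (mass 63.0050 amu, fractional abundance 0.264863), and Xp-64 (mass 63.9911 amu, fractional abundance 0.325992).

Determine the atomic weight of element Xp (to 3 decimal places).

Ar = Σ fᵢ·mᵢ = 0.409145 × 61.9131 + 0.264863 × 63.0050 + 0.325992 × 63.9911
= 25.33144 + 16.68769 + 20.86059 = 62.87972 amu

62.880 amu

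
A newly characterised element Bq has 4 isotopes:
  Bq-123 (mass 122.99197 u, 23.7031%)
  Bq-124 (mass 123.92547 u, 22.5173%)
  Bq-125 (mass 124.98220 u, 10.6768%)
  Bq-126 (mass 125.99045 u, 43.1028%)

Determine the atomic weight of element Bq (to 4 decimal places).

124.7071 u

The abundance-weighted mean is 0.237031 × 122.99197 + 0.225173 × 123.92547 + 0.106768 × 124.98220 + 0.431028 × 125.99045
= 29.152910 + 27.904670 + 13.344100 + 54.305412 = 124.707092 u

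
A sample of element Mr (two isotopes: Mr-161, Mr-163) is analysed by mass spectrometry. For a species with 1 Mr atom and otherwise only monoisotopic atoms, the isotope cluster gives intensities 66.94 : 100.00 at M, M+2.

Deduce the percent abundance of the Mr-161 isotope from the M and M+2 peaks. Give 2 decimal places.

40.10%

Let p = fractional abundance of Mr-161. I(M+2)/I(M) = [C(1,1)·p^0·(1−p)] / p^1 = 1·(1−p)/p = 100.00/66.94 = 1.4939
(1−p)/p = 1.4939/1 = 1.4939  ⇒  p = 1/(1 + 1.4939) = 0.4010
Mr-161: 40.10%, Mr-163: 59.90%.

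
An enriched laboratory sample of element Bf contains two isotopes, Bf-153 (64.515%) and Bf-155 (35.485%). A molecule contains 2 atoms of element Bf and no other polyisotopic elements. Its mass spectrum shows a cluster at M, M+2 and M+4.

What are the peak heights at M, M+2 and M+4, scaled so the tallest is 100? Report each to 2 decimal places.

Each Bf atom is independently Bf-153 (p = 0.64515) or Bf-155 (q = 0.35485); the cluster is the binomial expansion (p + q)^2.
P(M) = 0.64515^2 = 0.416219
P(M+2) = 2 × 0.64515^1 × 0.35485^1 = 0.457863
P(M+4) = 0.35485^2 = 0.125919
The M+2 peak is largest (0.457863); scaling to 100 gives 90.90 : 100.00 : 27.50.

90.90 : 100.00 : 27.50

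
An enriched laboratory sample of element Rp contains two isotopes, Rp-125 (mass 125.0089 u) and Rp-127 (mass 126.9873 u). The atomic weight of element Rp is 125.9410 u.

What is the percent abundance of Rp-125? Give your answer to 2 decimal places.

52.89%

Let x be the fractional abundance of Rp-125; then Rp-127 has abundance 1 − x.
125.0089·x + 126.9873·(1 − x) = 125.9410
(125.0089 − 126.9873)·x = 125.9410 − 126.9873
x = -1.0463 / -1.9784 = 0.52886 → 52.89% Rp-125, 47.11% Rp-127.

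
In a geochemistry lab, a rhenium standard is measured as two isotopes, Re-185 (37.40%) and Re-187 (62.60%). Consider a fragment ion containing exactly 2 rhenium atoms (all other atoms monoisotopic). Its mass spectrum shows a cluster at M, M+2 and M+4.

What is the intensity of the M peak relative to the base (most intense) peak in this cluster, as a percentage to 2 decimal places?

29.87%

Binomial terms of (0.3740 + 0.6260)^2: M 0.1399, M+2 0.4682, M+4 0.3919 → M+2 is the base peak.
P(M+2) = C(2,1) × 0.3740^1 × 0.6260^1 = 2 × 0.3740 × 0.6260 = 0.468248 (base)
P(M) = C(2,0) × 0.3740^2 × 0.6260^0 = 1 × 0.139876 × 1.0000 = 0.139876
Relative intensity = 0.139876 / 0.468248 × 100 = 29.87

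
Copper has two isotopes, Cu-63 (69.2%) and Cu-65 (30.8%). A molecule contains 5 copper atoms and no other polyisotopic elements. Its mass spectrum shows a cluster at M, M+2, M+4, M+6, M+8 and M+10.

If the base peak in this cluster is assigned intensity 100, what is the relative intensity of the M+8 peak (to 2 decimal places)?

8.82

Term probabilities: M 0.1587, M+2 0.3531, M+4 0.3144, M+6 0.1399, M+8 0.0311, M+10 0.0028. Base peak = M+2.
P(M+2) = C(5,1) × 0.692^4 × 0.308^1 = 5 × 0.22931073 × 0.3080 = 0.353139 (base)
P(M+8) = C(5,4) × 0.692^1 × 0.308^4 = 5 × 0.6920 × 0.00899918 = 0.031137
Relative intensity = 0.031137 / 0.353139 × 100 = 8.82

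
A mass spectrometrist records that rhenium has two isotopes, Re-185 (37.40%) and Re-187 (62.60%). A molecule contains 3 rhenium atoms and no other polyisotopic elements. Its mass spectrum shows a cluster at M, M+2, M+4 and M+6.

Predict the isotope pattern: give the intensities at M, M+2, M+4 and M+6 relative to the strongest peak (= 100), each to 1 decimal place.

The 3 Re atoms are independent, so intensities follow the terms of (0.3740 + 0.6260)^3.
P(M) = 0.3740^3 = 0.052314
P(M+2) = 3 × 0.3740^2 × 0.6260^1 = 0.262687
P(M+4) = 3 × 0.3740^1 × 0.6260^2 = 0.439685
P(M+6) = 0.6260^3 = 0.245314
The M+4 peak is largest (0.439685); scaling to 100 gives 11.9 : 59.7 : 100.0 : 55.8.

11.9 : 59.7 : 100.0 : 55.8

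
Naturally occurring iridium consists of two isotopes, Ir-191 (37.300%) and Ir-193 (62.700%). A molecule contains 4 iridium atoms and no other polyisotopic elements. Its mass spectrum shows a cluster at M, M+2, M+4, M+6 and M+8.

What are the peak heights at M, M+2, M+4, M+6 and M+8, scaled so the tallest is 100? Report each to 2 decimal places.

5.26 : 35.39 : 89.23 : 100.00 : 42.02

Expanding (0.37300 + 0.62700)^4:
P(M) = 0.37300^4 = 0.019357
P(M+2) = 4 × 0.37300^3 × 0.62700^1 = 0.130153
P(M+4) = 6 × 0.37300^2 × 0.62700^2 = 0.328174
P(M+6) = 4 × 0.37300^1 × 0.62700^3 = 0.367766
P(M+8) = 0.62700^4 = 0.154550
The M+6 peak is largest (0.367766); scaling to 100 gives 5.26 : 35.39 : 89.23 : 100.00 : 42.02.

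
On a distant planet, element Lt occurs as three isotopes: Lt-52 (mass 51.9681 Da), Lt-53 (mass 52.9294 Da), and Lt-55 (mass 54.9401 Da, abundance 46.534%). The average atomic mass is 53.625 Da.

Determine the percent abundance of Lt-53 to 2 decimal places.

The remaining 53.466% is split between Lt-52 (fraction x) and Lt-53 (fraction 0.53466 − x).
Substituting: 51.9681x + 52.9294(0.53466 − x) = 28.059173866
(51.9681 − 52.9294)x = -0.240059138  ⇒  x = 0.24972, y = 0.28494
Lt-52: 24.97%, Lt-53: 28.49%.

28.49%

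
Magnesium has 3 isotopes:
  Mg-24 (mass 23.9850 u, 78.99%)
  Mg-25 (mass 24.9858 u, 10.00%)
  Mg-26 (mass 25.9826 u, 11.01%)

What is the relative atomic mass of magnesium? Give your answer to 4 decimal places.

Weight each isotope mass by its fractional abundance: 0.7899 × 23.9850 + 0.1000 × 24.9858 + 0.1101 × 25.9826
= 18.94575 + 2.49858 + 2.86068 = 24.30501 u

24.3050 u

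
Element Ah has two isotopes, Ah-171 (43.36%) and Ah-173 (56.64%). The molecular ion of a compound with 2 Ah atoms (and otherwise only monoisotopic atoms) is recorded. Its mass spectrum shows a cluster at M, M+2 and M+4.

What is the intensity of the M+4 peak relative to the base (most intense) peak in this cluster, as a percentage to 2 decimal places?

(0.4336 + 0.5664)^2 gives M 0.1880, M+2 0.4912, M+4 0.3208; the largest is M+2.
P(M+2) = C(2,1) × 0.4336^1 × 0.5664^1 = 2 × 0.4336 × 0.5664 = 0.491182 (base)
P(M+4) = C(2,2) × 0.4336^0 × 0.5664^2 = 1 × 1.0000 × 0.32080896 = 0.320809
Relative intensity = 0.320809 / 0.491182 × 100 = 65.31

65.31%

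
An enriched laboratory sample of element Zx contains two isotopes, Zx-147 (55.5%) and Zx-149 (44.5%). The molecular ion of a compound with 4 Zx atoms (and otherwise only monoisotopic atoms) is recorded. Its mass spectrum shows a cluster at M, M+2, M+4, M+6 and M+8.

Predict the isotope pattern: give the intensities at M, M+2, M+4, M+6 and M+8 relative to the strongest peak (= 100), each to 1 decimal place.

25.9 : 83.1 : 100.0 : 53.5 : 10.7

Expanding (0.555 + 0.445)^4:
P(M) = 0.555^4 = 0.094879
P(M+2) = 4 × 0.555^3 × 0.445^1 = 0.304298
P(M+4) = 6 × 0.555^2 × 0.445^2 = 0.365980
P(M+6) = 4 × 0.555^1 × 0.445^3 = 0.195629
P(M+8) = 0.445^4 = 0.039214
The M+4 peak is largest (0.365980); scaling to 100 gives 25.9 : 83.1 : 100.0 : 53.5 : 10.7.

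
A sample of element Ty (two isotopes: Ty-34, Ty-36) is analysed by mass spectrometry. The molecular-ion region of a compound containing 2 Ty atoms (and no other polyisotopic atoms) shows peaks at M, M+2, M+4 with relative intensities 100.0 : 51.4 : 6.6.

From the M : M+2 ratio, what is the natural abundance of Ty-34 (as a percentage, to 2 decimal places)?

79.55%

If p is the fraction of Ty that is Ty-34, then I(M+2)/I(M) = [C(2,1)·p^1·(1−p)] / p^2 = 2·(1−p)/p = 51.4/100.0 = 0.5140
(1−p)/p = 0.5140/2 = 0.2570  ⇒  p = 1/(1 + 0.2570) = 0.7955
Ty-34: 79.55%, Ty-36: 20.45%.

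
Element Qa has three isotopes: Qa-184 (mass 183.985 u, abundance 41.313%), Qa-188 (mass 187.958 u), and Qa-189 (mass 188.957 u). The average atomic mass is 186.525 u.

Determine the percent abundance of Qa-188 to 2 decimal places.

37.83%

Let x and y be the fractions of Qa-188 and Qa-189. Then x + y = 1 − 0.41313 = 0.58687 and 187.958x + 188.957y = 186.525 − 0.41313×183.985 = 110.51527695.
Substituting: 187.958x + 188.957(0.58687 − x) = 110.51527695
(187.958 − 188.957)x = -0.37791764  ⇒  x = 0.37830, y = 0.20857
Qa-188: 37.83%, Qa-189: 20.86%.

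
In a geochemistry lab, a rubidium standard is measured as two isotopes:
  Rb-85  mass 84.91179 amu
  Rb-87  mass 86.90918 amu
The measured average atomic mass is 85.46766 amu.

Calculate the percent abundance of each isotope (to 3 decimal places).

Rb-85: 72.170%, Rb-87: 27.830%

Let x be the fractional abundance of Rb-85; then Rb-87 has abundance 1 − x.
84.91179·x + 86.90918·(1 − x) = 85.46766
(84.91179 − 86.90918)·x = 85.46766 − 86.90918
x = -1.44152 / -1.99739 = 0.72170 → 72.170% Rb-85, 27.830% Rb-87.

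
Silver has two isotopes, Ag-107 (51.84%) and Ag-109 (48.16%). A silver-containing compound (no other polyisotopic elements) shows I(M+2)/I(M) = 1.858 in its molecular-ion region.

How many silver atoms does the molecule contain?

2

For n independent Ag atoms, I(M+2)/I(M) = n · (abundance Ag-109) / (abundance Ag-107) = n · 0.4816/0.5184.
n = 1.858 × 0.5184/0.4816 = 2.00 ≈ 2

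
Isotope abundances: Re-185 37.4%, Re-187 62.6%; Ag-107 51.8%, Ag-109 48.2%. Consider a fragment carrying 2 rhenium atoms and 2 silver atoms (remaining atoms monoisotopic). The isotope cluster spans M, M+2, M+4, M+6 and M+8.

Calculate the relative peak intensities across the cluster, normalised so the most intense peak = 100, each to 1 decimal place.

Rhenium pattern (n=2): 0.139876 : 0.468248 : 0.391876
Silver pattern (n=2): 0.268324 : 0.499352 : 0.232324
Convolve the two distributions (both contribute in 2-u steps):
  M: 0.139876×0.268324 = 0.037532
  M+2: 0.139876×0.499352 + 0.468248×0.268324 = 0.195490
  M+4: 0.139876×0.232324 + 0.468248×0.499352 + 0.391876×0.268324 = 0.371467
  M+6: 0.468248×0.232324 + 0.391876×0.499352 = 0.304469
  M+8: 0.391876×0.232324 = 0.091042
Scale to base peak (0.371467) = 100: 10.1 : 52.6 : 100.0 : 82.0 : 24.5

10.1 : 52.6 : 100.0 : 82.0 : 24.5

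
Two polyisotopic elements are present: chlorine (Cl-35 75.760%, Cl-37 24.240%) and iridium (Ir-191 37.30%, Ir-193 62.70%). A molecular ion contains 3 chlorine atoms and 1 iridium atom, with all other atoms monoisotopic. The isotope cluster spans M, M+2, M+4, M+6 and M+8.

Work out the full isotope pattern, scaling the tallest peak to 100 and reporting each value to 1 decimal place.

Chlorine pattern (n=3): 0.4348304 : 0.41738208 : 0.13354464 : 0.01424288
Iridium pattern (n=1): 0.3730 : 0.6270
Convolve the two distributions (both contribute in 2-u steps):
  M: 0.4348304×0.3730 = 0.162192
  M+2: 0.4348304×0.6270 + 0.41738208×0.3730 = 0.428322
  M+4: 0.41738208×0.6270 + 0.13354464×0.3730 = 0.311511
  M+6: 0.13354464×0.6270 + 0.01424288×0.3730 = 0.089045
  M+8: 0.01424288×0.6270 = 0.008930
Scale to base peak (0.428322) = 100: 37.9 : 100.0 : 72.7 : 20.8 : 2.1

37.9 : 100.0 : 72.7 : 20.8 : 2.1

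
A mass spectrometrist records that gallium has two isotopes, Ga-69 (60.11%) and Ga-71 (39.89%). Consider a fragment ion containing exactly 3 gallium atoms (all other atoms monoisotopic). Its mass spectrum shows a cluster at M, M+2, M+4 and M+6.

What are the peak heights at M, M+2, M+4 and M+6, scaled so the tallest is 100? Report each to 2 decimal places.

Expanding (0.6011 + 0.3989)^3:
P(M) = 0.6011^3 = 0.217190
P(M+2) = 3 × 0.6011^2 × 0.3989^1 = 0.432393
P(M+4) = 3 × 0.6011^1 × 0.3989^2 = 0.286943
P(M+6) = 0.3989^3 = 0.063473
The M+2 peak is largest (0.432393); scaling to 100 gives 50.23 : 100.00 : 66.36 : 14.68.

50.23 : 100.00 : 66.36 : 14.68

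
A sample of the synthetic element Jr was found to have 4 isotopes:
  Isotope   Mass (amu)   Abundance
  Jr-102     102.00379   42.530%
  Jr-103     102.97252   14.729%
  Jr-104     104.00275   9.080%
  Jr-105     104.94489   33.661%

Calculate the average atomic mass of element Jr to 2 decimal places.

The abundance-weighted mean is 0.42530 × 102.00379 + 0.14729 × 102.97252 + 0.09080 × 104.00275 + 0.33661 × 104.94489
= 43.382212 + 15.166822 + 9.443450 + 35.325499 = 103.317983 amu

103.32 amu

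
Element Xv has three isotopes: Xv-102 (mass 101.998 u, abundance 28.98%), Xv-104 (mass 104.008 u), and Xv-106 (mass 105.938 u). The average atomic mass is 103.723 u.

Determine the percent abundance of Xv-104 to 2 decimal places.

55.61%

The remaining 71.02% is split between Xv-104 (fraction x) and Xv-106 (fraction 0.7102 − x).
Substituting: 104.008x + 105.938(0.7102 − x) = 74.1639796
(104.008 − 105.938)x = -1.073188  ⇒  x = 0.55606, y = 0.15414
Xv-104: 55.61%, Xv-106: 15.41%.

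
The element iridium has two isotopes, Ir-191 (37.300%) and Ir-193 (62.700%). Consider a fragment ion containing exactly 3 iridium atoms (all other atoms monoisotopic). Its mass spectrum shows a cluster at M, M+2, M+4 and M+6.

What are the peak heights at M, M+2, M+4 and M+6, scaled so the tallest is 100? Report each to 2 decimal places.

Expanding (0.37300 + 0.62700)^3:
P(M) = 0.37300^3 = 0.051895
P(M+2) = 3 × 0.37300^2 × 0.62700^1 = 0.261702
P(M+4) = 3 × 0.37300^1 × 0.62700^2 = 0.439911
P(M+6) = 0.62700^3 = 0.246492
The M+4 peak is largest (0.439911); scaling to 100 gives 11.80 : 59.49 : 100.00 : 56.03.

11.80 : 59.49 : 100.00 : 56.03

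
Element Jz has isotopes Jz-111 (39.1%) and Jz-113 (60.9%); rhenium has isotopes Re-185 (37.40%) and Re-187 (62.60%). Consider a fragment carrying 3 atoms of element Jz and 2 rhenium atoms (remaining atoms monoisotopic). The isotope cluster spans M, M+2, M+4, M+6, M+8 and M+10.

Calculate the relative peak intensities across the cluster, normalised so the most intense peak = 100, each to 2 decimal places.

2.43 : 19.45 : 62.38 : 100.00 : 80.13 : 25.67

Element Jz pattern (n=3): 0.05977647 : 0.27931359 : 0.43504341 : 0.22586653
Rhenium pattern (n=2): 0.139876 : 0.468248 : 0.391876
Convolve the two distributions (both contribute in 2-u steps):
  M: 0.05977647×0.139876 = 0.008361
  M+2: 0.05977647×0.468248 + 0.27931359×0.139876 = 0.067059
  M+4: 0.05977647×0.391876 + 0.27931359×0.468248 + 0.43504341×0.139876 = 0.215065
  M+6: 0.27931359×0.391876 + 0.43504341×0.468248 + 0.22586653×0.139876 = 0.344758
  M+8: 0.43504341×0.391876 + 0.22586653×0.468248 = 0.276245
  M+10: 0.22586653×0.391876 = 0.088512
Scale to base peak (0.344758) = 100: 2.43 : 19.45 : 62.38 : 100.00 : 80.13 : 25.67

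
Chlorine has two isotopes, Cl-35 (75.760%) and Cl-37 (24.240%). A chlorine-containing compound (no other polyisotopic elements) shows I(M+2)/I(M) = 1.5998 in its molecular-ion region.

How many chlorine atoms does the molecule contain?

With n Cl atoms, P(M+2)/P(M) = C(n,1)·p^(n−1)q / p^n = n·q/p = n · 0.24240/0.75760.
n = 1.5998 × 0.75760/0.24240 = 5.00 ≈ 5

5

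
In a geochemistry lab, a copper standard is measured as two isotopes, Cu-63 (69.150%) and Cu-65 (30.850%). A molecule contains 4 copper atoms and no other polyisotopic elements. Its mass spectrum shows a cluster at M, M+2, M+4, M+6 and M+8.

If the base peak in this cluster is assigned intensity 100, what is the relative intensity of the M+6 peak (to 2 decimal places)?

Term probabilities: M 0.2286, M+2 0.4080, M+4 0.2731, M+6 0.0812, M+8 0.0091. Base peak = M+2.
P(M+2) = C(4,1) × 0.69150^3 × 0.30850^1 = 4 × 0.33065611 × 0.3085 = 0.408030 (base)
P(M+6) = C(4,3) × 0.69150^1 × 0.30850^3 = 4 × 0.6915 × 0.02936064 = 0.081212
Relative intensity = 0.081212 / 0.408030 × 100 = 19.90

19.90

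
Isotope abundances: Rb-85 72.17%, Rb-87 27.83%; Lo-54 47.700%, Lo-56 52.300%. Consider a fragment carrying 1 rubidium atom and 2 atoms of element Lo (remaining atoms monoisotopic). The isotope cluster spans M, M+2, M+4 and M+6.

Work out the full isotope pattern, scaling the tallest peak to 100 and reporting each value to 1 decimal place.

Rubidium pattern (n=1): 0.7217 : 0.2783
Element Lo pattern (n=2): 0.227529 : 0.498942 : 0.273529
Convolve the two distributions (both contribute in 2-u steps):
  M: 0.7217×0.227529 = 0.164208
  M+2: 0.7217×0.498942 + 0.2783×0.227529 = 0.423408
  M+4: 0.7217×0.273529 + 0.2783×0.498942 = 0.336261
  M+6: 0.2783×0.273529 = 0.076123
Scale to base peak (0.423408) = 100: 38.8 : 100.0 : 79.4 : 18.0

38.8 : 100.0 : 79.4 : 18.0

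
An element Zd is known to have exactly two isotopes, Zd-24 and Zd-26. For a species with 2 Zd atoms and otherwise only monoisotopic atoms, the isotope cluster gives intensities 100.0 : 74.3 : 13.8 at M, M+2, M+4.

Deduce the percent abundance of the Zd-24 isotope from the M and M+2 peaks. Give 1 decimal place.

72.9%

If p is the fraction of Zd that is Zd-24, then I(M+2)/I(M) = [C(2,1)·p^1·(1−p)] / p^2 = 2·(1−p)/p = 74.3/100.0 = 0.7430
(1−p)/p = 0.7430/2 = 0.3715  ⇒  p = 1/(1 + 0.3715) = 0.7291
Zd-24: 72.9%, Zd-26: 27.1%.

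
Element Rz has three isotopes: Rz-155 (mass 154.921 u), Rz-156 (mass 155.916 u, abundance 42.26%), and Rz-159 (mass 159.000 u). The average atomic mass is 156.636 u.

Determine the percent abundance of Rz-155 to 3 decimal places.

Let x and y be the fractions of Rz-155 and Rz-159. Then x + y = 1 − 0.4226 = 0.5774 and 154.921x + 159.000y = 156.636 − 0.4226×155.916 = 90.7458984.
Substituting: 154.921x + 159.000(0.5774 − x) = 90.7458984
(154.921 − 159.000)x = -1.0607016  ⇒  x = 0.26004, y = 0.31736
Rz-155: 26.004%, Rz-159: 31.736%.

26.004%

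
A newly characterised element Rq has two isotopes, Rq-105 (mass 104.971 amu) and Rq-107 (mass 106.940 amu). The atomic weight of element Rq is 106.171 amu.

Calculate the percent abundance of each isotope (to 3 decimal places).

Rq-105: 39.055%, Rq-107: 60.945%

With x = fraction of Rq-105 (so Rq-107 is 1 − x):
104.971·x + 106.940·(1 − x) = 106.171
(104.971 − 106.940)·x = 106.171 − 106.940
x = -0.769 / -1.969 = 0.39055 → 39.055% Rq-105, 60.945% Rq-107.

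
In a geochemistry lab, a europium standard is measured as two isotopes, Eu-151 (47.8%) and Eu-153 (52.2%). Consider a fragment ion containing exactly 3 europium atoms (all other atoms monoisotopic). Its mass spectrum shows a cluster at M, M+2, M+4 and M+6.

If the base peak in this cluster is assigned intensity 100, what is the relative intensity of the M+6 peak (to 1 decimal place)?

Term probabilities: M 0.1092, M+2 0.3578, M+4 0.3907, M+6 0.1422. Base peak = M+4.
P(M+4) = C(3,2) × 0.478^1 × 0.522^2 = 3 × 0.4780 × 0.272484 = 0.390742 (base)
P(M+6) = C(3,3) × 0.478^0 × 0.522^3 = 1 × 1.0000 × 0.14223665 = 0.142237
Relative intensity = 0.142237 / 0.390742 × 100 = 36.4

36.4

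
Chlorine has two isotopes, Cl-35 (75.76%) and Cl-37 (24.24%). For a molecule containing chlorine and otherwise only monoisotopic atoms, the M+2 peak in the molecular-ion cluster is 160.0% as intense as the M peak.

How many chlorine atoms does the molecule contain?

With n Cl atoms, P(M+2)/P(M) = C(n,1)·p^(n−1)q / p^n = n·q/p = n · 0.2424/0.7576.
n = 1.600 × 0.7576/0.2424 = 5.00 ≈ 5

5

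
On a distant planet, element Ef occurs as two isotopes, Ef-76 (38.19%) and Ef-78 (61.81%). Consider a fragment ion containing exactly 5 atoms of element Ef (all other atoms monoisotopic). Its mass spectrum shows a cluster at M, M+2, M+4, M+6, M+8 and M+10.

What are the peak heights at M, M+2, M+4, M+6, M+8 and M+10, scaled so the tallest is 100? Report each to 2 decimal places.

Each Ef atom is independently Ef-76 (p = 0.3819) or Ef-78 (q = 0.6181); the cluster is the binomial expansion (p + q)^5.
P(M) = 0.3819^5 = 0.008124
P(M+2) = 5 × 0.3819^4 × 0.6181^1 = 0.065740
P(M+4) = 10 × 0.3819^3 × 0.6181^2 = 0.212797
P(M+6) = 10 × 0.3819^2 × 0.6181^3 = 0.344410
P(M+8) = 5 × 0.3819^1 × 0.6181^4 = 0.278711
P(M+10) = 0.6181^5 = 0.090218
The M+6 peak is largest (0.344410); scaling to 100 gives 2.36 : 19.09 : 61.79 : 100.00 : 80.92 : 26.19.

2.36 : 19.09 : 61.79 : 100.00 : 80.92 : 26.19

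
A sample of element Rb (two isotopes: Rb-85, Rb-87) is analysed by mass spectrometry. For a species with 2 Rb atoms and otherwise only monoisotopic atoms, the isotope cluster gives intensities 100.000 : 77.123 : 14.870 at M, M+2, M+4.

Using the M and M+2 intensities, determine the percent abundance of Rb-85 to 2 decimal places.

72.17%

Write p for the Rb-85 fraction. I(M+2)/I(M) = [C(2,1)·p^1·(1−p)] / p^2 = 2·(1−p)/p = 77.123/100.000 = 0.7712
(1−p)/p = 0.7712/2 = 0.3856  ⇒  p = 1/(1 + 0.3856) = 0.7217
Rb-85: 72.17%, Rb-87: 27.83%.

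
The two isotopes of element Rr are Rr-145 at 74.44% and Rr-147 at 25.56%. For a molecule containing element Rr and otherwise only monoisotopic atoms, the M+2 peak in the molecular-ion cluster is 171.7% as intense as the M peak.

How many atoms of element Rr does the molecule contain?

5

With n Rr atoms, P(M+2)/P(M) = C(n,1)·p^(n−1)q / p^n = n·q/p = n · 0.2556/0.7444.
n = 1.717 × 0.7444/0.2556 = 5.00 ≈ 5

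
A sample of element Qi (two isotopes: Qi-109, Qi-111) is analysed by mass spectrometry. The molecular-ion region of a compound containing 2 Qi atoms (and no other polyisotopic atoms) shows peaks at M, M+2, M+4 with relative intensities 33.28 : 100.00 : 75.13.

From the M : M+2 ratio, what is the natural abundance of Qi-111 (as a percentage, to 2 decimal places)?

60.04%

Write p for the Qi-109 fraction. I(M+2)/I(M) = [C(2,1)·p^1·(1−p)] / p^2 = 2·(1−p)/p = 100.00/33.28 = 3.0048
(1−p)/p = 3.0048/2 = 1.5024  ⇒  p = 1/(1 + 1.5024) = 0.3996
Qi-109: 39.96%, Qi-111: 60.04%.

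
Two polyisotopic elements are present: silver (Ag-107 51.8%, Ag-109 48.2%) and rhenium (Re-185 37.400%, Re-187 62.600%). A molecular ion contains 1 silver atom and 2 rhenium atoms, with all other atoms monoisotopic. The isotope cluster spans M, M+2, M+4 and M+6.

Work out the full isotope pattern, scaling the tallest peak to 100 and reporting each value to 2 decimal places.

16.90 : 72.31 : 100.00 : 44.06

Silver pattern (n=1): 0.5180 : 0.4820
Rhenium pattern (n=2): 0.139876 : 0.468248 : 0.391876
Convolve the two distributions (both contribute in 2-u steps):
  M: 0.5180×0.139876 = 0.072456
  M+2: 0.5180×0.468248 + 0.4820×0.139876 = 0.309973
  M+4: 0.5180×0.391876 + 0.4820×0.468248 = 0.428687
  M+6: 0.4820×0.391876 = 0.188884
Scale to base peak (0.428687) = 100: 16.90 : 72.31 : 100.00 : 44.06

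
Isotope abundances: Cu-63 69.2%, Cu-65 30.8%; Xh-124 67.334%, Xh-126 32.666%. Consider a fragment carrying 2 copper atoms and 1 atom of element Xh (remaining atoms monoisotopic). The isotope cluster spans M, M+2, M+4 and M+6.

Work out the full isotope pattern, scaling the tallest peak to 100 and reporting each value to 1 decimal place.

72.7 : 100.0 : 45.8 : 7.0

Copper pattern (n=2): 0.478864 : 0.426272 : 0.094864
Element Xh pattern (n=1): 0.67334 : 0.32666
Convolve the two distributions (both contribute in 2-u steps):
  M: 0.478864×0.67334 = 0.322438
  M+2: 0.478864×0.32666 + 0.426272×0.67334 = 0.443452
  M+4: 0.426272×0.32666 + 0.094864×0.67334 = 0.203122
  M+6: 0.094864×0.32666 = 0.030988
Scale to base peak (0.443452) = 100: 72.7 : 100.0 : 45.8 : 7.0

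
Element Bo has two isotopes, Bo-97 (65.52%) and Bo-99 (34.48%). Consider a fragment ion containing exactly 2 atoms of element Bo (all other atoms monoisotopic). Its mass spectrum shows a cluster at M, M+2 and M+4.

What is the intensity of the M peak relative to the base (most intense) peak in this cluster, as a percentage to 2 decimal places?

Binomial terms of (0.6552 + 0.3448)^2: M 0.4293, M+2 0.4518, M+4 0.1189 → M+2 is the base peak.
P(M+2) = C(2,1) × 0.6552^1 × 0.3448^1 = 2 × 0.6552 × 0.3448 = 0.451826 (base)
P(M) = C(2,0) × 0.6552^2 × 0.3448^0 = 1 × 0.42928704 × 1.0000 = 0.429287
Relative intensity = 0.429287 / 0.451826 × 100 = 95.01

95.01%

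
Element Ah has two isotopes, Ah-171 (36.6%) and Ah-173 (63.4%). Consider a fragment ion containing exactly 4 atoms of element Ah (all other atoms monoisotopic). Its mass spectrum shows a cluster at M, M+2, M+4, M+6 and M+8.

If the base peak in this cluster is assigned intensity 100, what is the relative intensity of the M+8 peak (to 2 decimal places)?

Binomial terms of (0.366 + 0.634)^4: M 0.0179, M+2 0.1243, M+4 0.3231, M+6 0.3731, M+8 0.1616 → M+6 is the base peak.
P(M+6) = C(4,3) × 0.366^1 × 0.634^3 = 4 × 0.3660 × 0.2548401 = 0.373086 (base)
P(M+8) = C(4,4) × 0.366^0 × 0.634^4 = 1 × 1.0000 × 0.16156863 = 0.161569
Relative intensity = 0.161569 / 0.373086 × 100 = 43.31

43.31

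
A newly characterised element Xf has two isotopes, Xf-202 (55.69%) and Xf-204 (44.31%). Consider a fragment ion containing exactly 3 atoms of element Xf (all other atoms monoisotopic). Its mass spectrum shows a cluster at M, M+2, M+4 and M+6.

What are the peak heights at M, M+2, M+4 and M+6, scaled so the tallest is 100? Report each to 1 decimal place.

41.9 : 100.0 : 79.6 : 21.1

Each Xf atom is independently Xf-202 (p = 0.5569) or Xf-204 (q = 0.4431); the cluster is the binomial expansion (p + q)^3.
P(M) = 0.5569^3 = 0.172716
P(M+2) = 3 × 0.5569^2 × 0.4431^1 = 0.412266
P(M+4) = 3 × 0.5569^1 × 0.4431^2 = 0.328021
P(M+6) = 0.4431^3 = 0.086997
The M+2 peak is largest (0.412266); scaling to 100 gives 41.9 : 100.0 : 79.6 : 21.1.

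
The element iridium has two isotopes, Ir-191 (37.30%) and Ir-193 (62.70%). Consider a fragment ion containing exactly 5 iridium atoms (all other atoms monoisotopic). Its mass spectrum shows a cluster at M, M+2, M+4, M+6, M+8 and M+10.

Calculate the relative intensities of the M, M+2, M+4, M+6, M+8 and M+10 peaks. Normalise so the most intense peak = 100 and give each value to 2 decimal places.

Each Ir atom is independently Ir-191 (p = 0.3730) or Ir-193 (q = 0.6270); the cluster is the binomial expansion (p + q)^5.
P(M) = 0.3730^5 = 0.007220
P(M+2) = 5 × 0.3730^4 × 0.6270^1 = 0.060684
P(M+4) = 10 × 0.3730^3 × 0.6270^2 = 0.204015
P(M+6) = 10 × 0.3730^2 × 0.6270^3 = 0.342942
P(M+8) = 5 × 0.3730^1 × 0.6270^4 = 0.288237
P(M+10) = 0.6270^5 = 0.096903
The M+6 peak is largest (0.342942); scaling to 100 gives 2.11 : 17.70 : 59.49 : 100.00 : 84.05 : 28.26.

2.11 : 17.70 : 59.49 : 100.00 : 84.05 : 28.26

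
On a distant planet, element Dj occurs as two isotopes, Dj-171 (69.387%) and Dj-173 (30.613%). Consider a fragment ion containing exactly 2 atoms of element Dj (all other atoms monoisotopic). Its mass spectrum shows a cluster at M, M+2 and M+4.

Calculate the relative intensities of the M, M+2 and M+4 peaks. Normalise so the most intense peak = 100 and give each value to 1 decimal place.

100.0 : 88.2 : 19.5

Each Dj atom is independently Dj-171 (p = 0.69387) or Dj-173 (q = 0.30613); the cluster is the binomial expansion (p + q)^2.
P(M) = 0.69387^2 = 0.481456
P(M+2) = 2 × 0.69387^1 × 0.30613^1 = 0.424829
P(M+4) = 0.30613^2 = 0.093716
The M peak is largest (0.481456); scaling to 100 gives 100.0 : 88.2 : 19.5.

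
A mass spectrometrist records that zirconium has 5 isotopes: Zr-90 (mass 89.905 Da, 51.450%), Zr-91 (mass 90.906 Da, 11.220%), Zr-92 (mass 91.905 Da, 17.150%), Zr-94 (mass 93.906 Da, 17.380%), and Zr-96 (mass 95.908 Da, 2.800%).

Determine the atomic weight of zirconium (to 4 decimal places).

Average mass = Σ (abundance × isotope mass) = 0.51450 × 89.905 + 0.11220 × 90.906 + 0.17150 × 91.905 + 0.17380 × 93.906 + 0.02800 × 95.908
= 46.25612 + 10.19965 + 15.76171 + 16.32086 + 2.68542 = 91.22376 Da

91.2238 Da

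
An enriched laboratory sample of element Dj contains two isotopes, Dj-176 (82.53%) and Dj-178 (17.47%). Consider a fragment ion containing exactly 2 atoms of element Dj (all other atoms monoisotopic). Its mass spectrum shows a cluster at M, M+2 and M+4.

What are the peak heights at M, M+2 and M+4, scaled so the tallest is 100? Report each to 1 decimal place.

100.0 : 42.3 : 4.5

Expanding (0.8253 + 0.1747)^2:
P(M) = 0.8253^2 = 0.681120
P(M+2) = 2 × 0.8253^1 × 0.1747^1 = 0.288360
P(M+4) = 0.1747^2 = 0.030520
The M peak is largest (0.681120); scaling to 100 gives 100.0 : 42.3 : 4.5.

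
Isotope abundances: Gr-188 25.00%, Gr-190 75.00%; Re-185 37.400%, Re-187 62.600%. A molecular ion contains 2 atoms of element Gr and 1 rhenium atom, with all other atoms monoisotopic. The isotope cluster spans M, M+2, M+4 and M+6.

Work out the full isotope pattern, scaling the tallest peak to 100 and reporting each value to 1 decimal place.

5.3 : 40.3 : 100.0 : 79.1

Element Gr pattern (n=2): 0.0625 : 0.3750 : 0.5625
Rhenium pattern (n=1): 0.3740 : 0.6260
Convolve the two distributions (both contribute in 2-u steps):
  M: 0.0625×0.3740 = 0.023375
  M+2: 0.0625×0.6260 + 0.3750×0.3740 = 0.179375
  M+4: 0.3750×0.6260 + 0.5625×0.3740 = 0.445125
  M+6: 0.5625×0.6260 = 0.352125
Scale to base peak (0.445125) = 100: 5.3 : 40.3 : 100.0 : 79.1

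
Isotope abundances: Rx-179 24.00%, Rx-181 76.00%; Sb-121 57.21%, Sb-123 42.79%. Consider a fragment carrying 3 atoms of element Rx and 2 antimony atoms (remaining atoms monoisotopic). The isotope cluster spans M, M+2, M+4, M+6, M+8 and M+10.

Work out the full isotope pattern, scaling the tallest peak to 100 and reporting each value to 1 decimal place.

1.2 : 13.4 : 54.7 : 100.0 : 78.4 : 21.6

Element Rx pattern (n=3): 0.013824 : 0.131328 : 0.415872 : 0.438976
Antimony pattern (n=2): 0.32729841 : 0.48960318 : 0.18309841
Convolve the two distributions (both contribute in 2-u steps):
  M: 0.013824×0.32729841 = 0.004525
  M+2: 0.013824×0.48960318 + 0.131328×0.32729841 = 0.049752
  M+4: 0.013824×0.18309841 + 0.131328×0.48960318 + 0.415872×0.32729841 = 0.202944
  M+6: 0.131328×0.18309841 + 0.415872×0.48960318 + 0.438976×0.32729841 = 0.371334
  M+8: 0.415872×0.18309841 + 0.438976×0.48960318 = 0.291070
  M+10: 0.438976×0.18309841 = 0.080376
Scale to base peak (0.371334) = 100: 1.2 : 13.4 : 54.7 : 100.0 : 78.4 : 21.6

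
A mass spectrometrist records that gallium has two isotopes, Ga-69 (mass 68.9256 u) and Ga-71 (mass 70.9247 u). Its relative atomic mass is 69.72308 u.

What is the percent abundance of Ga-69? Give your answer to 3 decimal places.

60.108%

Let x be the fractional abundance of Ga-69; then Ga-71 has abundance 1 − x.
68.9256·x + 70.9247·(1 − x) = 69.72308
(68.9256 − 70.9247)·x = 69.72308 − 70.9247
x = -1.20162 / -1.9991 = 0.60108 → 60.108% Ga-69, 39.892% Ga-71.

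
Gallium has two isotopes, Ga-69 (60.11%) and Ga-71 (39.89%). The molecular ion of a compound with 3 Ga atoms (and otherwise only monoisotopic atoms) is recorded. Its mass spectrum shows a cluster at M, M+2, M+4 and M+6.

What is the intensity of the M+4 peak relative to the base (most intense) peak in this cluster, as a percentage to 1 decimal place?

66.4%

Term probabilities: M 0.2172, M+2 0.4324, M+4 0.2869, M+6 0.0635. Base peak = M+2.
P(M+2) = C(3,1) × 0.6011^2 × 0.3989^1 = 3 × 0.36132121 × 0.3989 = 0.432393 (base)
P(M+4) = C(3,2) × 0.6011^1 × 0.3989^2 = 3 × 0.6011 × 0.15912121 = 0.286943
Relative intensity = 0.286943 / 0.432393 × 100 = 66.4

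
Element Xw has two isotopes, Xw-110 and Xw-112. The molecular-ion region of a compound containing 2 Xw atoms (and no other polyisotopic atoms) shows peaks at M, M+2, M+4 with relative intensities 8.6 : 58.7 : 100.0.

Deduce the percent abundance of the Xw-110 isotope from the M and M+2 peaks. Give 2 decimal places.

22.66%

Let p = fractional abundance of Xw-110. I(M+2)/I(M) = [C(2,1)·p^1·(1−p)] / p^2 = 2·(1−p)/p = 58.7/8.6 = 6.8256
(1−p)/p = 6.8256/2 = 3.4128  ⇒  p = 1/(1 + 3.4128) = 0.2266
Xw-110: 22.66%, Xw-112: 77.34%.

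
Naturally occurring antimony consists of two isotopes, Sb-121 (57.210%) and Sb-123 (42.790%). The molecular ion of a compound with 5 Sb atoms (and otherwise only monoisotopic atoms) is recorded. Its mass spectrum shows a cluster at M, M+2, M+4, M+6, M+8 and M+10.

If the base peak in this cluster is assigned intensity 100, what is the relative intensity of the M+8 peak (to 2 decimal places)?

27.97

Term probabilities: M 0.0613, M+2 0.2292, M+4 0.3428, M+6 0.2564, M+8 0.0959, M+10 0.0143. Base peak = M+4.
P(M+4) = C(5,2) × 0.57210^3 × 0.42790^2 = 10 × 0.18724742 × 0.18309841 = 0.342847 (base)
P(M+8) = C(5,4) × 0.57210^1 × 0.42790^4 = 5 × 0.5721 × 0.03352503 = 0.095898
Relative intensity = 0.095898 / 0.342847 × 100 = 27.97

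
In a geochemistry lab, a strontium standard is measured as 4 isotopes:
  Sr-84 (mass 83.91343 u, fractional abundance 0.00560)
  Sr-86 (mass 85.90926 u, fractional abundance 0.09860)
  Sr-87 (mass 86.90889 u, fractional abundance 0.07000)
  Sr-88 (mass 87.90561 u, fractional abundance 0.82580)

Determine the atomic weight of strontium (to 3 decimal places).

87.617 u

Average mass = Σ (abundance × isotope mass) = 0.00560 × 83.91343 + 0.09860 × 85.90926 + 0.07000 × 86.90889 + 0.82580 × 87.90561
= 0.469915 + 8.470653 + 6.083622 + 72.592453 = 87.616643 u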